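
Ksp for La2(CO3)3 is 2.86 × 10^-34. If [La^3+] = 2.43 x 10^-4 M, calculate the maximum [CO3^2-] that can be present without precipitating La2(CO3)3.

1.69 × 10^-9 M

La2(CO3)3(s) ⇌ 2 La^3+(aq) + 3 CO3^2-(aq)
Ksp = [La^3+]^2[CO3^2-]^3
Precipitation begins when Q = Ksp. With [La^3+] = 2.43 x 10^-4 M:
2.86 × 10^-34 = (2.43 x 10^-4)^2 × [CO3^2-]^3
[CO3^2-] = (2.86 × 10^-34 / 5.905 × 10^-8)^(1/3) = 1.69 × 10^-9 M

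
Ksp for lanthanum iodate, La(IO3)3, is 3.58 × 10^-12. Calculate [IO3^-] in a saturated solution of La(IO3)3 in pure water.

La(IO3)3(s) ⇌ La^3+ + 3 IO3^-
Ksp = [La^3+][IO3^-]^3
If s mol/L of La(IO3)3 dissolves, [La^3+] = s and [IO3^-] = 3s.
Ksp = s(3s)^3 = 27s^4
s^4 = 3.58 × 10^-12 / 27, so s = 6.034 × 10^-4 M
[IO3^-] = 3s = 1.81 × 10^-3 M

[IO3^-] = 1.81 × 10^-3 M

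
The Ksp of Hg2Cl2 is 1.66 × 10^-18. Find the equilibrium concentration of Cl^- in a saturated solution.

[Cl^-] ≈ 1.49 × 10^-6 M

Hg2Cl2(s) <=> Hg2^2+(aq) + 2 Cl^-(aq)
Ksp = [Hg2^2+][Cl^-]^2
For each mole of Hg2Cl2 that dissolves: [Hg2^2+] = s, [Cl^-] = 2s.
Ksp = s(2s)^2 = 4s^3
s^3 = 1.66 × 10^-18 / 4, so s = 7.459 x 10^-7 M
[Cl^-] = 2s = 1.49 × 10^-6 M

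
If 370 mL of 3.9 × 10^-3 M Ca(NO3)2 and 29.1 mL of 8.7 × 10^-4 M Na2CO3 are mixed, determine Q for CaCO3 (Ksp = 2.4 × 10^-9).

Total volume = 370 + 29.1 = 399.1 mL.
[Ca^2+] = 3.9 × 10^-3 × (370/399.1) = 3.62 × 10^-3 M
[CO3^2-] = 8.7 × 10^-4 × (29.1/399.1) = 6.34 × 10^-5 M
CaCO3(s) ⇌ Ca^2+(aq) + CO3^2-(aq), so Q = [Ca^2+][CO3^2-]
Q = (3.62 x 10^-3)(6.34 x 10^-5) = 2.3 × 10^-7
Q > Ksp, so CaCO3 will precipitate.

Q = 2.3 × 10^-7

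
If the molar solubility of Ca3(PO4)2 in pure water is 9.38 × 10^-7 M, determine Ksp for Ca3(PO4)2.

7.84e-29

Ca3(PO4)2(s) ⇌ 3 Ca^2+(aq) + 2 PO4^3-(aq)
With molar solubility s: [Ca^2+] = 3s, [PO4^3-] = 2s.
Ksp = [Ca^2+]^3[PO4^3-]^2
Ksp = (3s)^3(2s)^2 = 108s^5
With s = 9.38 × 10^-7: Ksp = 7.84 x 10^-29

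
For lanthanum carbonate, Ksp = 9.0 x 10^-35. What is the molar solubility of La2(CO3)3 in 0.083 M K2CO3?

La2(CO3)3(s) ⇌ 2 La^3+(aq) + 3 CO3^2-(aq)
Ksp = [La^3+]^2[CO3^2-]^3
If s mol/L dissolves here, [La^3+] = 2s, [CO3^2-] = 0.083 + 3s ≈ 0.083 (common-ion effect: CO3^2- is already 0.083 M).
Ksp ≈ (2s)^2 × (0.083)^3
s = 2.0 x 10^-16 M
Check: 3s = 6.0 × 10^-16 ≪ 0.083, so the approximation is valid.

s = 2.0 x 10^-16 M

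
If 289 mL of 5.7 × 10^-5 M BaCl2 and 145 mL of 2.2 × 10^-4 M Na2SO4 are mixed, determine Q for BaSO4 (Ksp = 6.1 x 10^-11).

Total volume = 289 + 145 = 434 mL.
[Ba^2+] = 5.7 × 10^-5 × (289/434) = 3.80 × 10^-5 M
[SO4^2-] = 2.2 × 10^-4 × (145/434) = 7.35 x 10^-5 M
BaSO4(s) ⇌ Ba^2+ + SO4^2-, so Q = [Ba^2+][SO4^2-]
Q = (3.80 x 10^-5)(7.35 × 10^-5) = 2.8 × 10^-9
Q > Ksp, so BaSO4 will precipitate.

Q = 2.8 × 10^-9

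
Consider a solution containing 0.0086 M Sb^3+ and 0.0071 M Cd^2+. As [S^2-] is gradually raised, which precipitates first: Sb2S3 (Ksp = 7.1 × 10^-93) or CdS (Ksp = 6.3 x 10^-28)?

Each salt begins to precipitate when Q = Ksp, i.e. when [S^2-] reaches its threshold.
For Sb2S3: 7.1 × 10^-93 = (0.0086)^2 × [S^2-]^3  ⇒  [S^2-] = 4.6 × 10^-30 M.
For CdS: 6.3 x 10^-28 = 0.0071 × [S^2-]  ⇒  [S^2-] = 8.9 × 10^-26 M.
The salt with the lower threshold [S^2-] precipitates first: Sb2S3.

Sb2S3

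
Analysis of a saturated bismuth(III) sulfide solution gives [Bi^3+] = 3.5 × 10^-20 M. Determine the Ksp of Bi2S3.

Bi2S3(s) <=> 2 Bi^3+ + 3 S^2-
Stoichiometry gives [S^2-] = (3/2)[Bi^3+] = 5.25 x 10^-20 M.
Ksp = [Bi^3+]^2[S^2-]^3
Ksp = (3.5 × 10^-20)^2 × (5.25 × 10^-20)^3 = 1.8 x 10^-97

1.8 x 10^-97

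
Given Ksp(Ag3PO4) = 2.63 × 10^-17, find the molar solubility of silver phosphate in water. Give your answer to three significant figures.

3.14e-5 M

Ag3PO4(s) ⇌ 3 Ag^+(aq) + PO4^3-(aq)
Ksp = [Ag^+]^3[PO4^3-]
If s mol/L of Ag3PO4 dissolves, [Ag^+] = 3s and [PO4^3-] = s.
Ksp = (3s)^3s = 27s^4
s^4 = 2.63 × 10^-17 / 27, so s = 3.14 x 10^-5 M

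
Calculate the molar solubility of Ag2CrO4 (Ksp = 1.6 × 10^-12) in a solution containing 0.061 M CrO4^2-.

Ag2CrO4(s) ⇌ 2 Ag^+ + CrO4^2-
Ksp = [Ag^+]^2[CrO4^2-]
If s mol/L dissolves here, [Ag^+] = 2s, [CrO4^2-] = 0.061 + s ≈ 0.061 (Ksp is small, so little additional dissolves).
Ksp ≈ (2s)^2 × 0.061
s = 2.6 × 10^-6 M
Check: s = 2.6 × 10^-6 ≪ 0.061, so the approximation is valid.

s ≈ 2.6e-6 M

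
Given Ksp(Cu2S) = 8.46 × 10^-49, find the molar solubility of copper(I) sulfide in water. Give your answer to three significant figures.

s = 5.96 x 10^-17 M

Cu2S(s) ⇌ 2 Cu^+(aq) + S^2-(aq)
Ksp = [Cu^+]^2[S^2-]
Let s = molar solubility. Then [Cu^+] = 2s and [S^2-] = s.
Ksp = (2s)^2s = 4s^3
s^3 = 8.46 × 10^-49 / 4, so s = 5.96 x 10^-17 M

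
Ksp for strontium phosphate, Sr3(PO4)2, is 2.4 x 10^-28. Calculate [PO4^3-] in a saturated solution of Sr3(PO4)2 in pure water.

[PO4^3-] = 2.3 x 10^-6 M

Sr3(PO4)2(s) ⇌ 3 Sr^2+(aq) + 2 PO4^3-(aq)
Ksp = [Sr^2+]^3[PO4^3-]^2
For each mole of Sr3(PO4)2 that dissolves: [Sr^2+] = 3s, [PO4^3-] = 2s.
Ksp = (3s)^3(2s)^2 = 108s^5
s^5 = 2.4 x 10^-28 / 108, so s = 1.17 × 10^-6 M
[PO4^3-] = 2s = 2.3 x 10^-6 M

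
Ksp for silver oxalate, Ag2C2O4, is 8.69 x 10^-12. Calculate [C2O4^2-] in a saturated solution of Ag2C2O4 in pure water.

Ag2C2O4(s) ⇌ 2 Ag^+(aq) + C2O4^2-(aq)
Ksp = [Ag^+]^2[C2O4^2-]
For each mole of Ag2C2O4 that dissolves: [Ag^+] = 2s, [C2O4^2-] = s.
So Ksp = (2s)^2 × s = 4s^3
s^3 = 8.69 x 10^-12 / 4, so s = 1.295 × 10^-4 M
[C2O4^2-] = s = 1.30 x 10^-4 M

[C2O4^2-] ≈ 1.30e-4 M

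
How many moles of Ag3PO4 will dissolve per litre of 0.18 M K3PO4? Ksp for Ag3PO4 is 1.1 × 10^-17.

Ag3PO4(s) ⇌ 3 Ag^+(aq) + PO4^3-(aq)
Ksp = [Ag^+]^3[PO4^3-]
Let s be the molar solubility in this solution. [Ag^+] = 3s, [PO4^3-] = 0.18 + s ≈ 0.18 (common-ion effect: PO4^3- is already 0.18 M).
Ksp ≈ (3s)^3 × 0.18
s = 1.3 × 10^-6 M
Check: s = 1.3 x 10^-6 ≪ 0.18, so the approximation is valid.

1.3 x 10^-6 M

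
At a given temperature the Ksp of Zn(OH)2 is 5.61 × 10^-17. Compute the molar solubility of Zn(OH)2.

Zn(OH)2(s) <=> Zn^2+ + 2 OH^-
Ksp = [Zn^2+][OH^-]^2
For each mole of Zn(OH)2 that dissolves: [Zn^2+] = s, [OH^-] = 2s.
Ksp = s(2s)^2 = 4s^3
Solving, s = (5.61 × 10^-17/4)^(1/3) = 2.41 x 10^-6 M

s = 2.41 × 10^-6 M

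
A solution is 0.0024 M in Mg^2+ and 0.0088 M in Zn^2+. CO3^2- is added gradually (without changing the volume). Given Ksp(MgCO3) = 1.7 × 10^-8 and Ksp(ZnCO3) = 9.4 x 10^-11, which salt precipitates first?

ZnCO3

Precipitation of each salt starts when its ion product equals its Ksp.
For MgCO3: 1.7 × 10^-8 = 0.0024 × [CO3^2-]  ⇒  [CO3^2-] = 7.1 × 10^-6 M.
For ZnCO3: 9.4 x 10^-11 = 0.0088 × [CO3^2-]  ⇒  [CO3^2-] = 1.1 × 10^-8 M.
The salt with the lower threshold [CO3^2-] precipitates first: ZnCO3.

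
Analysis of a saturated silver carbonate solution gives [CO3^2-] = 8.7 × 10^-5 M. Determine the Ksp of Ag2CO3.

Ksp = 2.6 × 10^-12

Ag2CO3(s) <=> 2 Ag^+(aq) + CO3^2-(aq)
Stoichiometry gives [Ag^+] = (2/1)[CO3^2-] = 1.74 × 10^-4 M.
Ksp = [Ag^+]^2[CO3^2-]
Ksp = (1.74 × 10^-4)^2 × 8.7 × 10^-5 = 2.6 x 10^-12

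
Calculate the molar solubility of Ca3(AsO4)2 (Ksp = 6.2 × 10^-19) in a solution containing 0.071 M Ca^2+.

Ca3(AsO4)2(s) <=> 3 Ca^2+(aq) + 2 AsO4^3-(aq)
Ksp = [Ca^2+]^3[AsO4^3-]^2
Let s = moles of Ca3(AsO4)2 that dissolve per litre. [Ca^2+] = 0.071 + 3s ≈ 0.071, [AsO4^3-] = 2s (since the Ca^2+ already present dominates).
Ksp ≈ (0.071)^3 × (2s)^2
s = 2.1 × 10^-8 M
Check: 3s = 6.2 x 10^-8 ≪ 0.071, so the approximation is valid.

2.1 × 10^-8 M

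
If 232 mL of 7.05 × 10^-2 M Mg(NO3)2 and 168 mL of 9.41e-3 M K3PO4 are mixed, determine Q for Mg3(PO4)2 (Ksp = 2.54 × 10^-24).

Total volume = 232 + 168 = 400 mL.
[Mg^2+] = 7.05 × 10^-2 × (232/400) = 4.089 × 10^-2 M
[PO4^3-] = 9.41 x 10^-3 × (168/400) = 3.952 x 10^-3 M
Mg3(PO4)2(s) <=> 3 Mg^2+ + 2 PO4^3-, so Q = [Mg^2+]^3[PO4^3-]^2
Q = (4.089 x 10^-2)^3(3.952 × 10^-3)^2 = 1.07 × 10^-9
Q > Ksp, so Mg3(PO4)2 will precipitate.

Q = 1.07 × 10^-9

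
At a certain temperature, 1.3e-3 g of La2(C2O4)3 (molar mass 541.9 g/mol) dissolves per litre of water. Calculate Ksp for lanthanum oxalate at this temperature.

Ksp = 8.6 × 10^-27

Molar solubility s = (1.3 × 10^-3 g/L) / (541.9 g/mol) = 2.40 × 10^-6 M.
La2(C2O4)3(s) ⇌ 2 La^3+ + 3 C2O4^2-
For each mole of La2(C2O4)3 that dissolves: [La^3+] = 2s, [C2O4^2-] = 3s.
Ksp = [La^3+]^2[C2O4^2-]^3
Substituting: Ksp = (2s)^2(3s)^3 = 108s^5
With s = 2.40 × 10^-6: Ksp = 8.6 x 10^-27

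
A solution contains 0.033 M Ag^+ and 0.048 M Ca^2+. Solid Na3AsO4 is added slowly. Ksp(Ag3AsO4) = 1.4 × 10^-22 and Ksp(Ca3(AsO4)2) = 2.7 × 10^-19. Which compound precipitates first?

Ag3AsO4

Precipitation of each salt starts when its ion product equals its Ksp.
For Ag3AsO4: 1.4 × 10^-22 = (0.033)^3 × [AsO4^3-]  ⇒  [AsO4^3-] = 3.9 × 10^-18 M.
For Ca3(AsO4)2: 2.7 × 10^-19 = (0.048)^3 × [AsO4^3-]^2  ⇒  [AsO4^3-] = 4.9 × 10^-8 M.
The salt with the lower threshold [AsO4^3-] precipitates first: Ag3AsO4.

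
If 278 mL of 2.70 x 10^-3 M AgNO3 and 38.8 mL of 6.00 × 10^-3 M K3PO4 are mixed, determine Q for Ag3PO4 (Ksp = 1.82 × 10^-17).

9.77 × 10^-12

Total volume = 278 + 38.8 = 316.8 mL.
[Ag^+] = 2.70 x 10^-3 × (278/316.8) = 2.369 × 10^-3 M
[PO4^3-] = 6.00 × 10^-3 × (38.8/316.8) = 7.348 x 10^-4 M
Ag3PO4(s) ⇌ 3 Ag^+(aq) + PO4^3-(aq), so Q = [Ag^+]^3[PO4^3-]
Q = (2.369 x 10^-3)^3(7.348 × 10^-4) = 9.77 x 10^-12
Q > Ksp, so Ag3PO4 will precipitate.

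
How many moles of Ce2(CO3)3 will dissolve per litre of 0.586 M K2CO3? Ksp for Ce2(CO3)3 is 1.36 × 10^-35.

Ce2(CO3)3(s) ⇌ 2 Ce^3+(aq) + 3 CO3^2-(aq)
Ksp = [Ce^3+]^2[CO3^2-]^3
Let s be the molar solubility in this solution. [Ce^3+] = 2s, [CO3^2-] = 0.586 + 3s ≈ 0.586 (common-ion effect: CO3^2- is already 0.586 M).
Ksp ≈ (2s)^2 × (0.586)^3
s = 4.11 × 10^-18 M
Check: 3s = 1.2 x 10^-17 ≪ 0.586, so the approximation is valid.

s ≈ 4.11 × 10^-18 M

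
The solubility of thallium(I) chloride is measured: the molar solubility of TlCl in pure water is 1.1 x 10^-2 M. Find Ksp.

1.2 × 10^-4

TlCl(s) <=> Tl^+(aq) + Cl^-(aq)
For each mole of TlCl that dissolves: [Tl^+] = s, [Cl^-] = s.
Ksp = [Tl^+][Cl^-]
Ksp = s × s = s^2
Ksp = (1.1 × 10^-2)^2 = 1.2 x 10^-4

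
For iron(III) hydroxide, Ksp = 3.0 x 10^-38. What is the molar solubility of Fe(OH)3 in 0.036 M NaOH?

6.4 × 10^-34 M

Fe(OH)3(s) ⇌ Fe^3+(aq) + 3 OH^-(aq)
Ksp = [Fe^3+][OH^-]^3
If s mol/L dissolves here, [Fe^3+] = s, [OH^-] = 0.036 + 3s ≈ 0.036 (common-ion effect: OH^- is already 0.036 M).
Ksp ≈ s × (0.036)^3
s = 6.4 × 10^-34 M
Check: 3s = 1.9 × 10^-33 ≪ 0.036, so the approximation is valid.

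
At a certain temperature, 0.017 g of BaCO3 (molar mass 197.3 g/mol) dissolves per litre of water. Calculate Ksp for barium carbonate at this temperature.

Ksp = 7.4 x 10^-9

Molar solubility s = (1.7 x 10^-2 g/L) / (197.3 g/mol) = 8.62 x 10^-5 M.
BaCO3(s) ⇌ Ba^2+(aq) + CO3^2-(aq)
If s mol/L of BaCO3 dissolves, [Ba^2+] = s and [CO3^2-] = s.
Ksp = [Ba^2+][CO3^2-]
Ksp = (s)(s) = s^2
Ksp = (8.62 × 10^-5)^2 = 7.4 × 10^-9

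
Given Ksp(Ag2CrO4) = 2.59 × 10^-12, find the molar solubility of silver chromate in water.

s ≈ 8.65 × 10^-5 M

Ag2CrO4(s) ⇌ 2 Ag^+ + CrO4^2-
Ksp = [Ag^+]^2[CrO4^2-]
With molar solubility s: [Ag^+] = 2s, [CrO4^2-] = s.
Substituting: Ksp = (2s)^2s = 4s^3
s^3 = 2.59 × 10^-12 / 4, so s = 8.65 × 10^-5 M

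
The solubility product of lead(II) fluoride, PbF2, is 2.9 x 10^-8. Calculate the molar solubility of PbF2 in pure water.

s = 1.9e-3 M

PbF2(s) <=> Pb^2+(aq) + 2 F^-(aq)
Ksp = [Pb^2+][F^-]^2
Let s = molar solubility. Then [Pb^2+] = s and [F^-] = 2s.
So Ksp = s × (2s)^2 = 4s^3
s = (2.9 x 10^-8 / 4)^(1/3) = 1.9 × 10^-3 M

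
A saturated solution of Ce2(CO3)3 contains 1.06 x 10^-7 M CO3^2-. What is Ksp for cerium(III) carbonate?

Ksp = 5.95e-36

Ce2(CO3)3(s) ⇌ 2 Ce^3+ + 3 CO3^2-
Stoichiometry gives [Ce^3+] = (2/3)[CO3^2-] = 7.067 x 10^-8 M.
Ksp = [Ce^3+]^2[CO3^2-]^3
Ksp = (7.067 × 10^-8)^2 × (1.06 × 10^-7)^3 = 5.95 × 10^-36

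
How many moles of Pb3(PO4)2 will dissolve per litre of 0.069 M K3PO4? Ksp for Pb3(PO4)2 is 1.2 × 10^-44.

Pb3(PO4)2(s) <=> 3 Pb^2+(aq) + 2 PO4^3-(aq)
Ksp = [Pb^2+]^3[PO4^3-]^2
Let s be the molar solubility in this solution. [Pb^2+] = 3s, [PO4^3-] = 0.069 + 2s ≈ 0.069 (since PO4^3- from K3PO4 dominates).
Ksp ≈ (3s)^3 × (0.069)^2
s = 4.5 × 10^-15 M
Check: 2s = 9.1 × 10^-15 ≪ 0.069, so the approximation is valid.

s = 4.5 x 10^-15 M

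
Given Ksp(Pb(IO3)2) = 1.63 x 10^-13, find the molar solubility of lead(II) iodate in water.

Pb(IO3)2(s) ⇌ Pb^2+ + 2 IO3^-
Ksp = [Pb^2+][IO3^-]^2
Let s = molar solubility. Then [Pb^2+] = s and [IO3^-] = 2s.
Substituting: Ksp = s(2s)^2 = 4s^3
s^3 = 1.63 x 10^-13 / 4, so s = 3.44 × 10^-5 M

s ≈ 3.44 × 10^-5 M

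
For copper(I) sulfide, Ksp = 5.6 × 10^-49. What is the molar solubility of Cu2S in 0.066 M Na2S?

s ≈ 1.5 × 10^-24 M

Cu2S(s) <=> 2 Cu^+ + S^2-
Ksp = [Cu^+]^2[S^2-]
If s mol/L dissolves here, [Cu^+] = 2s, [S^2-] = 0.066 + s ≈ 0.066 (common-ion effect: S^2- is already 0.066 M).
Ksp ≈ (2s)^2 × 0.066
s = 1.5 × 10^-24 M
Check: s = 1.5 × 10^-24 ≪ 0.066, so the approximation is valid.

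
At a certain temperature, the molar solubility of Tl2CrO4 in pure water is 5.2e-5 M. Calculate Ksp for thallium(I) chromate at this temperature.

5.6 × 10^-13

Tl2CrO4(s) ⇌ 2 Tl^+ + CrO4^2-
With molar solubility s: [Tl^+] = 2s, [CrO4^2-] = s.
Ksp = [Tl^+]^2[CrO4^2-]
So Ksp = (2s)^2 × s = 4s^3
Ksp = 4 × (5.2 x 10^-5)^3 = 5.6 × 10^-13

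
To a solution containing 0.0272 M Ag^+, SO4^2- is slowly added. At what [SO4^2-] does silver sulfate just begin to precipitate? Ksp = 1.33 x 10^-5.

Ag2SO4(s) ⇌ 2 Ag^+(aq) + SO4^2-(aq)
Ksp = [Ag^+]^2[SO4^2-]
Precipitation begins when Q = Ksp. With [Ag^+] = 0.0272 M:
1.33 x 10^-5 = (0.0272)^2 × [SO4^2-]
[SO4^2-] = (1.33 x 10^-5 / 7.398 x 10^-4) = 1.80 × 10^-2 M

[SO4^2-] ≈ 1.80e-2 M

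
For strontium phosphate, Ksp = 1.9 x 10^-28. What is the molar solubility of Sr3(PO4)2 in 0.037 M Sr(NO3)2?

9.7 × 10^-13 M

Sr3(PO4)2(s) <=> 3 Sr^2+ + 2 PO4^3-
Ksp = [Sr^2+]^3[PO4^3-]^2
If s mol/L dissolves here, [Sr^2+] = 0.037 + 3s ≈ 0.037, [PO4^3-] = 2s (common-ion effect: Sr^2+ is already 0.037 M).
Ksp ≈ (0.037)^3 × (2s)^2
s = 9.7 × 10^-13 M
Check: 3s = 2.9 × 10^-12 ≪ 0.037, so the approximation is valid.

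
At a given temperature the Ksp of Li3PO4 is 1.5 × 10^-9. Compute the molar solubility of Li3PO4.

s ≈ 2.7 × 10^-3 M

Li3PO4(s) <=> 3 Li^+(aq) + PO4^3-(aq)
Ksp = [Li^+]^3[PO4^3-]
If s mol/L of Li3PO4 dissolves, [Li^+] = 3s and [PO4^3-] = s.
So Ksp = (3s)^3 × s = 27s^4
Solving, s = (1.5 × 10^-9/27)^(1/4) = 2.7 × 10^-3 M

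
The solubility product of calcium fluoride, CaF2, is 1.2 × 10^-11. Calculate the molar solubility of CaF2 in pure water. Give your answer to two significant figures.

s = 1.4e-4 M

CaF2(s) ⇌ Ca^2+ + 2 F^-
Ksp = [Ca^2+][F^-]^2
With molar solubility s: [Ca^2+] = s, [F^-] = 2s.
So Ksp = s × (2s)^2 = 4s^3
Solving, s = (1.2 × 10^-11/4)^(1/3) = 1.4 × 10^-4 M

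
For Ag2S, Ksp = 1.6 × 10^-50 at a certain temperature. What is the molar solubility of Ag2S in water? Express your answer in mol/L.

1.6 × 10^-17 M

Ag2S(s) ⇌ 2 Ag^+(aq) + S^2-(aq)
Ksp = [Ag^+]^2[S^2-]
Let s = molar solubility. Then [Ag^+] = 2s and [S^2-] = s.
So Ksp = (2s)^2 × s = 4s^3
s^3 = 1.6 × 10^-50 / 4, so s = 1.6 × 10^-17 M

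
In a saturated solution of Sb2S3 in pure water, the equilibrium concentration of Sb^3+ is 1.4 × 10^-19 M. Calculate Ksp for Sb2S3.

Sb2S3(s) <=> 2 Sb^3+(aq) + 3 S^2-(aq)
Stoichiometry gives [S^2-] = (3/2)[Sb^3+] = 2.10 × 10^-19 M.
Ksp = [Sb^3+]^2[S^2-]^3
Ksp = (1.4 × 10^-19)^2 × (2.10 x 10^-19)^3 = 1.8 x 10^-94

Ksp ≈ 1.8 × 10^-94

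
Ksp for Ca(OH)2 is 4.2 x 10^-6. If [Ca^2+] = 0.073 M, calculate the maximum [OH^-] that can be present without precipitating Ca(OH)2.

Ca(OH)2(s) ⇌ Ca^2+ + 2 OH^-
Ksp = [Ca^2+][OH^-]^2
Precipitation begins when Q = Ksp. With [Ca^2+] = 0.073 M:
4.2 x 10^-6 = (0.073) × [OH^-]^2
[OH^-] = (4.2 x 10^-6 / 7.3 × 10^-2)^(1/2) = 7.6 × 10^-3 M

[OH^-] ≈ 7.6e-3 M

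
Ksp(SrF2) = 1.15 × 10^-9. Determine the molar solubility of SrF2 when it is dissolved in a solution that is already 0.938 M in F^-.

SrF2(s) ⇌ Sr^2+(aq) + 2 F^-(aq)
Ksp = [Sr^2+][F^-]^2
Let s be the molar solubility in this solution. [Sr^2+] = s, [F^-] = 0.938 + 2s ≈ 0.938 (since the F^- already present dominates).
Ksp ≈ s × (0.938)^2
s = 1.31 x 10^-9 M
Check: 2s = 2.6 × 10^-9 ≪ 0.938, so the approximation is valid.

s ≈ 1.31 × 10^-9 M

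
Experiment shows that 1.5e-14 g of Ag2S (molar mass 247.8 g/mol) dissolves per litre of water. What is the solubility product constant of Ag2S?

Ksp ≈ 8.9 x 10^-49

Molar solubility s = (1.5 x 10^-14 g/L) / (247.8 g/mol) = 6.05 × 10^-17 M.
Ag2S(s) ⇌ 2 Ag^+ + S^2-
If s mol/L of Ag2S dissolves, [Ag^+] = 2s and [S^2-] = s.
Ksp = [Ag^+]^2[S^2-]
So Ksp = (2s)^2 × s = 4s^3
With s = 6.05 × 10^-17: Ksp = 8.9 × 10^-49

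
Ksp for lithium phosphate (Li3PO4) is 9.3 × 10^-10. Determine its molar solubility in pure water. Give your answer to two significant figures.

2.4e-3 M

Li3PO4(s) ⇌ 3 Li^+ + PO4^3-
Ksp = [Li^+]^3[PO4^3-]
With molar solubility s: [Li^+] = 3s, [PO4^3-] = s.
So Ksp = (3s)^3 × s = 27s^4
s = (9.3 × 10^-10 / 27)^(1/4) = 2.4 × 10^-3 M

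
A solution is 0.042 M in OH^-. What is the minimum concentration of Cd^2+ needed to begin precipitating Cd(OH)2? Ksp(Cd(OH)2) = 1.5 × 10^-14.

Cd(OH)2(s) ⇌ Cd^2+ + 2 OH^-
Ksp = [Cd^2+][OH^-]^2
Precipitation begins when Q = Ksp. With [OH^-] = 0.042 M:
1.5 × 10^-14 = (0.042)^2 × [Cd^2+]
[Cd^2+] = (1.5 × 10^-14 / 1.76 × 10^-3) = 8.5 x 10^-12 M

[Cd^2+] ≈ 8.5 × 10^-12 M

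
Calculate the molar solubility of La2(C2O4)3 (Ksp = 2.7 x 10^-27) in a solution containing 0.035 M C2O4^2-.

4.0e-12 M

La2(C2O4)3(s) ⇌ 2 La^3+(aq) + 3 C2O4^2-(aq)
Ksp = [La^3+]^2[C2O4^2-]^3
Let s = moles of La2(C2O4)3 that dissolve per litre. [La^3+] = 2s, [C2O4^2-] = 0.035 + 3s ≈ 0.035 (since the C2O4^2- already present dominates).
Ksp ≈ (2s)^2 × (0.035)^3
s = 4.0 x 10^-12 M
Check: 3s = 1.2 × 10^-11 ≪ 0.035, so the approximation is valid.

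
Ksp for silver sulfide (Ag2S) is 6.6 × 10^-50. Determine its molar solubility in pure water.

s = 2.5e-17 M

Ag2S(s) <=> 2 Ag^+(aq) + S^2-(aq)
Ksp = [Ag^+]^2[S^2-]
With molar solubility s: [Ag^+] = 2s, [S^2-] = s.
So Ksp = (2s)^2 × s = 4s^3
s = (6.6 × 10^-50 / 4)^(1/3) = 2.5 x 10^-17 M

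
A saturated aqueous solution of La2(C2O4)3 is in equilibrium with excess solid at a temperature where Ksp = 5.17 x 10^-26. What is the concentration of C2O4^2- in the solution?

[C2O4^2-] = 1.03e-5 M

La2(C2O4)3(s) ⇌ 2 La^3+ + 3 C2O4^2-
Ksp = [La^3+]^2[C2O4^2-]^3
With molar solubility s: [La^3+] = 2s, [C2O4^2-] = 3s.
Substituting: Ksp = (2s)^2(3s)^3 = 108s^5
s = (5.17 x 10^-26 / 108)^(1/5) = 3.436 x 10^-6 M
[C2O4^2-] = 3s = 1.03 × 10^-5 M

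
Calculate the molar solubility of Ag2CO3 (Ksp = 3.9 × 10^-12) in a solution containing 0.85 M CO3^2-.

s ≈ 1.1e-6 M

Ag2CO3(s) ⇌ 2 Ag^+(aq) + CO3^2-(aq)
Ksp = [Ag^+]^2[CO3^2-]
Let s be the molar solubility in this solution. [Ag^+] = 2s, [CO3^2-] = 0.85 + s ≈ 0.85 (Ksp is small, so little additional dissolves).
Ksp ≈ (2s)^2 × 0.85
s = 1.1 x 10^-6 M
Check: s = 1.1 × 10^-6 ≪ 0.85, so the approximation is valid.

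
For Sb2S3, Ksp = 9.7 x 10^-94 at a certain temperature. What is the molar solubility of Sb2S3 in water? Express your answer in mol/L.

9.8 x 10^-20 M

Sb2S3(s) ⇌ 2 Sb^3+(aq) + 3 S^2-(aq)
Ksp = [Sb^3+]^2[S^2-]^3
If s mol/L of Sb2S3 dissolves, [Sb^3+] = 2s and [S^2-] = 3s.
Ksp = (2s)^2(3s)^3 = 108s^5
Solving, s = (9.7 x 10^-94/108)^(1/5) = 9.8 x 10^-20 M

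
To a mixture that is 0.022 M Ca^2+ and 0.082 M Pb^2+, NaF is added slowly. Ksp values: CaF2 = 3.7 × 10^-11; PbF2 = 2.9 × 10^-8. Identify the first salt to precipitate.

Precipitation of each salt starts when its ion product equals its Ksp.
For CaF2: 3.7 × 10^-11 = 0.022 × [F^-]^2  ⇒  [F^-] = 4.1 x 10^-5 M.
For PbF2: 2.9 × 10^-8 = 0.082 × [F^-]^2  ⇒  [F^-] = 5.9 x 10^-4 M.
The salt with the lower threshold [F^-] precipitates first: CaF2.

CaF2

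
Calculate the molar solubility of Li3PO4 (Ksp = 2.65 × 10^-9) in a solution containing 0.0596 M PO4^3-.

Li3PO4(s) ⇌ 3 Li^+ + PO4^3-
Ksp = [Li^+]^3[PO4^3-]
If s mol/L dissolves here, [Li^+] = 3s, [PO4^3-] = 0.0596 + s ≈ 0.0596 (since the PO4^3- already present dominates).
Ksp ≈ (3s)^3 × 0.0596
s = 1.18 × 10^-3 M
Check: s = 1.2 × 10^-3 ≪ 0.0596, so the approximation is valid.

s ≈ 1.18 × 10^-3 M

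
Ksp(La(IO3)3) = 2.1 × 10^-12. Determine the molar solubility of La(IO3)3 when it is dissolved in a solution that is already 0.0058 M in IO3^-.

s = 1.1 x 10^-5 M

La(IO3)3(s) <=> La^3+ + 3 IO3^-
Ksp = [La^3+][IO3^-]^3
Let s be the molar solubility in this solution. [La^3+] = s, [IO3^-] = 0.0058 + 3s ≈ 0.0058 (common-ion effect: IO3^- is already 0.0058 M).
Ksp ≈ s × (0.0058)^3
s = 1.1 × 10^-5 M
Check: 3s = 3.2 × 10^-5 ≪ 0.0058, so the approximation is valid.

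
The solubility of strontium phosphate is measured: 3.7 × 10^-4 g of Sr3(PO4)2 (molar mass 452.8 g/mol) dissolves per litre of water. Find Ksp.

Molar solubility s = (3.7 × 10^-4 g/L) / (452.8 g/mol) = 8.17 × 10^-7 M.
Sr3(PO4)2(s) ⇌ 3 Sr^2+ + 2 PO4^3-
If s mol/L of Sr3(PO4)2 dissolves, [Sr^2+] = 3s and [PO4^3-] = 2s.
Ksp = [Sr^2+]^3[PO4^3-]^2
Substituting: Ksp = (3s)^3(2s)^2 = 108s^5
Ksp = 108 × (8.17 × 10^-7)^5 = 3.9 × 10^-29

Ksp = 3.9e-29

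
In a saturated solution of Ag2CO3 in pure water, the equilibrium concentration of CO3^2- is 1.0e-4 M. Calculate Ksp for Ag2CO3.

Ksp ≈ 4.0e-12

Ag2CO3(s) <=> 2 Ag^+(aq) + CO3^2-(aq)
Stoichiometry gives [Ag^+] = (2/1)[CO3^2-] = 2.00 × 10^-4 M.
Ksp = [Ag^+]^2[CO3^2-]
Ksp = (2.00 x 10^-4)^2 × 1.0 x 10^-4 = 4.0 x 10^-12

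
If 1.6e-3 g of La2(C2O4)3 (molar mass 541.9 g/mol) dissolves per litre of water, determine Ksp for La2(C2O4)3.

Ksp ≈ 2.4 x 10^-26

Molar solubility s = (1.6 × 10^-3 g/L) / (541.9 g/mol) = 2.95 x 10^-6 M.
La2(C2O4)3(s) ⇌ 2 La^3+ + 3 C2O4^2-
For each mole of La2(C2O4)3 that dissolves: [La^3+] = 2s, [C2O4^2-] = 3s.
Ksp = [La^3+]^2[C2O4^2-]^3
Ksp = (2s)^2(3s)^3 = 108s^5
Ksp = 108 × (2.95 x 10^-6)^5 = 2.4 x 10^-26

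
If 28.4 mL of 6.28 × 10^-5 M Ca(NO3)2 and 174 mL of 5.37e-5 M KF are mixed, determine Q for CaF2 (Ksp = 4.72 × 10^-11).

Q = 1.88 × 10^-14

Total volume = 28.4 + 174 = 202.4 mL.
[Ca^2+] = 6.28 × 10^-5 × (28.4/202.4) = 8.812 x 10^-6 M
[F^-] = 5.37 × 10^-5 × (174/202.4) = 4.617 × 10^-5 M
CaF2(s) ⇌ Ca^2+ + 2 F^-, so Q = [Ca^2+][F^-]^2
Q = (8.812 × 10^-6)(4.617 × 10^-5)^2 = 1.88 × 10^-14
Q < Ksp, so no precipitate of CaF2 forms.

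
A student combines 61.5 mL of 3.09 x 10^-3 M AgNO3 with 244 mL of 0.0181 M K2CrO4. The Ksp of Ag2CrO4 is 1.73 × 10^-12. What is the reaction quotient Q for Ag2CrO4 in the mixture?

Total volume = 61.5 + 244 = 305.5 mL.
[Ag^+] = 3.09 x 10^-3 × (61.5/305.5) = 6.220 × 10^-4 M
[CrO4^2-] = 1.81 × 10^-2 × (244/305.5) = 1.446 × 10^-2 M
Ag2CrO4(s) ⇌ 2 Ag^+(aq) + CrO4^2-(aq), so Q = [Ag^+]^2[CrO4^2-]
Q = (6.220 x 10^-4)^2(1.446 x 10^-2) = 5.59 × 10^-9
Q > Ksp, so Ag2CrO4 will precipitate.

Q = 5.59 × 10^-9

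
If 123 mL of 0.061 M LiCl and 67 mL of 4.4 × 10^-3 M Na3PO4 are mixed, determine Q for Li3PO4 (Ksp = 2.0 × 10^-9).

Total volume = 123 + 67 = 190 mL.
[Li^+] = 6.1 × 10^-2 × (123/190) = 3.95 × 10^-2 M
[PO4^3-] = 4.4 x 10^-3 × (67/190) = 1.55 × 10^-3 M
Li3PO4(s) <=> 3 Li^+ + PO4^3-, so Q = [Li^+]^3[PO4^3-]
Q = (3.95 × 10^-2)^3(1.55 x 10^-3) = 9.6 x 10^-8
Q > Ksp, so Li3PO4 will precipitate.

Q = 9.6 × 10^-8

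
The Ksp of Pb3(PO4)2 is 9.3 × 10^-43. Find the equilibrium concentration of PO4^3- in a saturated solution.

[PO4^3-] ≈ 3.1e-9 M

Pb3(PO4)2(s) <=> 3 Pb^2+(aq) + 2 PO4^3-(aq)
Ksp = [Pb^2+]^3[PO4^3-]^2
Let s = molar solubility. Then [Pb^2+] = 3s and [PO4^3-] = 2s.
Substituting: Ksp = (3s)^3(2s)^2 = 108s^5
s^5 = 9.3 × 10^-43 / 108, so s = 1.54 x 10^-9 M
[PO4^3-] = 2s = 3.1 × 10^-9 M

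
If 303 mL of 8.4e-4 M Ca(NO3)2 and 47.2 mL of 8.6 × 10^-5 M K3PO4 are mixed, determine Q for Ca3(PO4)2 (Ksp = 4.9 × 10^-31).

5.2e-20

Total volume = 303 + 47.2 = 350.2 mL.
[Ca^2+] = 8.4 × 10^-4 × (303/350.2) = 7.27 × 10^-4 M
[PO4^3-] = 8.6 × 10^-5 × (47.2/350.2) = 1.16 × 10^-5 M
Ca3(PO4)2(s) ⇌ 3 Ca^2+(aq) + 2 PO4^3-(aq), so Q = [Ca^2+]^3[PO4^3-]^2
Q = (7.27 × 10^-4)^3(1.16 × 10^-5)^2 = 5.2 × 10^-20
Q > Ksp, so Ca3(PO4)2 will precipitate.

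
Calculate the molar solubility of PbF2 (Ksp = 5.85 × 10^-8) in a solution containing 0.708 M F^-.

1.17e-7 M

PbF2(s) <=> Pb^2+ + 2 F^-
Ksp = [Pb^2+][F^-]^2
If s mol/L dissolves here, [Pb^2+] = s, [F^-] = 0.708 + 2s ≈ 0.708 (Ksp is small, so little additional dissolves).
Ksp ≈ s × (0.708)^2
s = 1.17 x 10^-7 M
Check: 2s = 2.3 x 10^-7 ≪ 0.708, so the approximation is valid.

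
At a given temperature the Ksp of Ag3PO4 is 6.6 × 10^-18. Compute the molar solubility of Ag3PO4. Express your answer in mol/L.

Ag3PO4(s) ⇌ 3 Ag^+ + PO4^3-
Ksp = [Ag^+]^3[PO4^3-]
Let s = molar solubility. Then [Ag^+] = 3s and [PO4^3-] = s.
So Ksp = (3s)^3 × s = 27s^4
s = (6.6 × 10^-18 / 27)^(1/4) = 2.2 × 10^-5 M

s ≈ 2.2e-5 M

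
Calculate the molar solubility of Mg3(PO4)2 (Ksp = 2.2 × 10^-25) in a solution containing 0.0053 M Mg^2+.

Mg3(PO4)2(s) ⇌ 3 Mg^2+(aq) + 2 PO4^3-(aq)
Ksp = [Mg^2+]^3[PO4^3-]^2
Let s = moles of Mg3(PO4)2 that dissolve per litre. [Mg^2+] = 0.0053 + 3s ≈ 0.0053, [PO4^3-] = 2s (common-ion effect: Mg^2+ is already 0.0053 M).
Ksp ≈ (0.0053)^3 × (2s)^2
s = 6.1 × 10^-10 M
Check: 3s = 1.8 × 10^-9 ≪ 0.0053, so the approximation is valid.

s = 6.1 × 10^-10 M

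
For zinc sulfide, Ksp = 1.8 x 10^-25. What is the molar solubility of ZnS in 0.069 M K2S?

s = 2.6e-24 M

ZnS(s) <=> Zn^2+ + S^2-
Ksp = [Zn^2+][S^2-]
If s mol/L dissolves here, [Zn^2+] = s, [S^2-] = 0.069 + s ≈ 0.069 (Ksp is small, so little additional dissolves).
Ksp ≈ s × 0.069
s = 2.6 × 10^-24 M
Check: s = 2.6 x 10^-24 ≪ 0.069, so the approximation is valid.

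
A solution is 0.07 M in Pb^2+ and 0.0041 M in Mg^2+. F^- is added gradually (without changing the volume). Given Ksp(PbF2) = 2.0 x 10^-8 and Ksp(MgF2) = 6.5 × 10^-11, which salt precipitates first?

MgF2

Precipitation of each salt starts when its ion product equals its Ksp.
For PbF2: 2.0 x 10^-8 = 0.07 × [F^-]^2  ⇒  [F^-] = 5.3 × 10^-4 M.
For MgF2: 6.5 × 10^-11 = 0.0041 × [F^-]^2  ⇒  [F^-] = 1.3 x 10^-4 M.
The salt with the lower threshold [F^-] precipitates first: MgF2.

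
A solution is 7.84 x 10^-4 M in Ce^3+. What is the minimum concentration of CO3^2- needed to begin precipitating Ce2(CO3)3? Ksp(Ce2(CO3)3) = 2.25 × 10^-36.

[CO3^2-] = 1.54 × 10^-10 M

Ce2(CO3)3(s) ⇌ 2 Ce^3+(aq) + 3 CO3^2-(aq)
Ksp = [Ce^3+]^2[CO3^2-]^3
Precipitation begins when Q = Ksp. With [Ce^3+] = 7.84 x 10^-4 M:
2.25 × 10^-36 = (7.84 x 10^-4)^2 × [CO3^2-]^3
[CO3^2-] = (2.25 × 10^-36 / 6.147 × 10^-7)^(1/3) = 1.54 × 10^-10 M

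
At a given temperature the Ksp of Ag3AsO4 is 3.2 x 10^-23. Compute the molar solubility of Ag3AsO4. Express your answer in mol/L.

s = 1.0 x 10^-6 M

Ag3AsO4(s) ⇌ 3 Ag^+(aq) + AsO4^3-(aq)
Ksp = [Ag^+]^3[AsO4^3-]
With molar solubility s: [Ag^+] = 3s, [AsO4^3-] = s.
So Ksp = (3s)^3 × s = 27s^4
s^4 = 3.2 x 10^-23 / 27, so s = 1.0 × 10^-6 M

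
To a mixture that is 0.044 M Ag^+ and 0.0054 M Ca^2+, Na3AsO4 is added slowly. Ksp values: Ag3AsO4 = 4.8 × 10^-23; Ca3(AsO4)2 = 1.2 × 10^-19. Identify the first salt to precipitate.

Ag3AsO4

Each salt begins to precipitate when Q = Ksp, i.e. when [AsO4^3-] reaches its threshold.
For Ag3AsO4: 4.8 × 10^-23 = (0.044)^3 × [AsO4^3-]  ⇒  [AsO4^3-] = 5.6 × 10^-19 M.
For Ca3(AsO4)2: 1.2 × 10^-19 = (0.0054)^3 × [AsO4^3-]^2  ⇒  [AsO4^3-] = 8.7 × 10^-7 M.
The salt with the lower threshold [AsO4^3-] precipitates first: Ag3AsO4.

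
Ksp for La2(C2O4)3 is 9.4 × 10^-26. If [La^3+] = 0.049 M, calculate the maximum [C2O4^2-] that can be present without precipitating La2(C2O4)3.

La2(C2O4)3(s) <=> 2 La^3+ + 3 C2O4^2-
Ksp = [La^3+]^2[C2O4^2-]^3
Precipitation begins when Q = Ksp. With [La^3+] = 0.049 M:
9.4 × 10^-26 = (0.049)^2 × [C2O4^2-]^3
[C2O4^2-] = (9.4 × 10^-26 / 2.40 × 10^-3)^(1/3) = 3.4 × 10^-8 M

[C2O4^2-] = 3.4 × 10^-8 M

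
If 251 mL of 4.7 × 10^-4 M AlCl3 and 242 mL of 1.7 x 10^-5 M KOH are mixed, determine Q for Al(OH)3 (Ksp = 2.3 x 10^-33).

Total volume = 251 + 242 = 493 mL.
[Al^3+] = 4.7 × 10^-4 × (251/493) = 2.39 × 10^-4 M
[OH^-] = 1.7 × 10^-5 × (242/493) = 8.34 × 10^-6 M
Al(OH)3(s) ⇌ Al^3+(aq) + 3 OH^-(aq), so Q = [Al^3+][OH^-]^3
Q = (2.39 × 10^-4)(8.34 × 10^-6)^3 = 1.4 × 10^-19
Q > Ksp, so Al(OH)3 will precipitate.

1.4 × 10^-19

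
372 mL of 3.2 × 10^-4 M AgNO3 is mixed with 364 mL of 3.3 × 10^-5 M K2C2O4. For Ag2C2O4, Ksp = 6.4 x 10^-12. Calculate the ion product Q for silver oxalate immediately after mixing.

Q ≈ 4.3 × 10^-13

Total volume = 372 + 364 = 736 mL.
[Ag^+] = 3.2 x 10^-4 × (372/736) = 1.62 × 10^-4 M
[C2O4^2-] = 3.3 × 10^-5 × (364/736) = 1.63 × 10^-5 M
Ag2C2O4(s) ⇌ 2 Ag^+ + C2O4^2-, so Q = [Ag^+]^2[C2O4^2-]
Q = (1.62 x 10^-4)^2(1.63 × 10^-5) = 4.3 x 10^-13
Q < Ksp, so no precipitate of Ag2C2O4 forms.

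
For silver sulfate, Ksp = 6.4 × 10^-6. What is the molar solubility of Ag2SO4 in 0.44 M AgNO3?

Ag2SO4(s) ⇌ 2 Ag^+ + SO4^2-
Ksp = [Ag^+]^2[SO4^2-]
Let s be the molar solubility in this solution. [Ag^+] = 0.44 + 2s ≈ 0.44, [SO4^2-] = s (Ksp is small, so little additional dissolves).
Ksp ≈ (0.44)^2 × s
s = 3.3 x 10^-5 M
Check: 2s = 6.6 × 10^-5 ≪ 0.44, so the approximation is valid.

3.3 × 10^-5 M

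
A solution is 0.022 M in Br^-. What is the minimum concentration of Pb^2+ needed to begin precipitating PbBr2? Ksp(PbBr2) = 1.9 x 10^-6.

PbBr2(s) <=> Pb^2+ + 2 Br^-
Ksp = [Pb^2+][Br^-]^2
Precipitation begins when Q = Ksp. With [Br^-] = 0.022 M:
1.9 x 10^-6 = (0.022)^2 × [Pb^2+]
[Pb^2+] = (1.9 x 10^-6 / 4.84 × 10^-4) = 3.9 × 10^-3 M

[Pb^2+] ≈ 3.9e-3 M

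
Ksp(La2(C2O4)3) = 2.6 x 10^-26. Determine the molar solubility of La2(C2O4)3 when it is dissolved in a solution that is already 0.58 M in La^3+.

La2(C2O4)3(s) ⇌ 2 La^3+(aq) + 3 C2O4^2-(aq)
Ksp = [La^3+]^2[C2O4^2-]^3
Let s be the molar solubility in this solution. [La^3+] = 0.58 + 2s ≈ 0.58, [C2O4^2-] = 3s (since the La^3+ already present dominates).
Ksp ≈ (0.58)^2 × (3s)^3
s = 1.4 x 10^-9 M
Check: 2s = 2.8 × 10^-9 ≪ 0.58, so the approximation is valid.

s ≈ 1.4 × 10^-9 M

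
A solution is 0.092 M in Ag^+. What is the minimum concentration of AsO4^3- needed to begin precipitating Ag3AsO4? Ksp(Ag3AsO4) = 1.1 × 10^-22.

[AsO4^3-] ≈ 1.4 × 10^-19 M

Ag3AsO4(s) ⇌ 3 Ag^+ + AsO4^3-
Ksp = [Ag^+]^3[AsO4^3-]
Precipitation begins when Q = Ksp. With [Ag^+] = 0.092 M:
1.1 × 10^-22 = (0.092)^3 × [AsO4^3-]
[AsO4^3-] = (1.1 × 10^-22 / 7.79 × 10^-4) = 1.4 × 10^-19 M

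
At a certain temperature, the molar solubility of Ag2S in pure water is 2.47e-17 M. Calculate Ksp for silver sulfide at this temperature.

Ksp = 6.03e-50

Ag2S(s) <=> 2 Ag^+(aq) + S^2-(aq)
Let s = molar solubility. Then [Ag^+] = 2s and [S^2-] = s.
Ksp = [Ag^+]^2[S^2-]
Ksp = (2s)^2s = 4s^3
With s = 2.47 × 10^-17: Ksp = 6.03 × 10^-50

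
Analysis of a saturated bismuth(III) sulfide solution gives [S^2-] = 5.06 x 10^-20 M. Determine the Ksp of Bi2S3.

Bi2S3(s) <=> 2 Bi^3+(aq) + 3 S^2-(aq)
Stoichiometry gives [Bi^3+] = (2/3)[S^2-] = 3.373 x 10^-20 M.
Ksp = [Bi^3+]^2[S^2-]^3
Ksp = (3.373 × 10^-20)^2 × (5.06 x 10^-20)^3 = 1.47 × 10^-97

Ksp ≈ 1.47 x 10^-97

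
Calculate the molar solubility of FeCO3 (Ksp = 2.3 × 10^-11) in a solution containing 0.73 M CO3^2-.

FeCO3(s) ⇌ Fe^2+ + CO3^2-
Ksp = [Fe^2+][CO3^2-]
Let s be the molar solubility in this solution. [Fe^2+] = s, [CO3^2-] = 0.73 + s ≈ 0.73 (common-ion effect: CO3^2- is already 0.73 M).
Ksp ≈ s × 0.73
s = 3.2 × 10^-11 M
Check: s = 3.2 × 10^-11 ≪ 0.73, so the approximation is valid.

s = 3.2e-11 M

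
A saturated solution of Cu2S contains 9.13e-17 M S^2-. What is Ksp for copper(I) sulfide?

Cu2S(s) ⇌ 2 Cu^+ + S^2-
Stoichiometry gives [Cu^+] = (2/1)[S^2-] = 1.826 x 10^-16 M.
Ksp = [Cu^+]^2[S^2-]
Ksp = (1.826 × 10^-16)^2 × 9.13 x 10^-17 = 3.04 × 10^-48

Ksp ≈ 3.04 × 10^-48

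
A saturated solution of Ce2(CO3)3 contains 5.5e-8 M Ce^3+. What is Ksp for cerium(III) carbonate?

Ce2(CO3)3(s) ⇌ 2 Ce^3+(aq) + 3 CO3^2-(aq)
Stoichiometry gives [CO3^2-] = (3/2)[Ce^3+] = 8.25 × 10^-8 M.
Ksp = [Ce^3+]^2[CO3^2-]^3
Ksp = (5.5 × 10^-8)^2 × (8.25 x 10^-8)^3 = 1.7 × 10^-36

Ksp = 1.7 × 10^-36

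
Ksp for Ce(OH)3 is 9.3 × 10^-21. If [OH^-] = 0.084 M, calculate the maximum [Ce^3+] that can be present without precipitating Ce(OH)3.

Ce(OH)3(s) ⇌ Ce^3+(aq) + 3 OH^-(aq)
Ksp = [Ce^3+][OH^-]^3
Precipitation begins when Q = Ksp. With [OH^-] = 0.084 M:
9.3 × 10^-21 = (0.084)^3 × [Ce^3+]
[Ce^3+] = (9.3 × 10^-21 / 5.93 × 10^-4) = 1.6 × 10^-17 M

1.6e-17 M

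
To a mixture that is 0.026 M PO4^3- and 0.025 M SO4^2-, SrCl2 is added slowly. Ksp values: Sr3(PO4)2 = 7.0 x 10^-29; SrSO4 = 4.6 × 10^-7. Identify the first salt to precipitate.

Each salt begins to precipitate when Q = Ksp, i.e. when [Sr^2+] reaches its threshold.
For Sr3(PO4)2: 7.0 x 10^-29 = (0.026)^2 × [Sr^2+]^3  ⇒  [Sr^2+] = 4.7 x 10^-9 M.
For SrSO4: 4.6 × 10^-7 = 0.025 × [Sr^2+]  ⇒  [Sr^2+] = 1.8 x 10^-5 M.
The salt with the lower threshold [Sr^2+] precipitates first: Sr3(PO4)2.

Sr3(PO4)2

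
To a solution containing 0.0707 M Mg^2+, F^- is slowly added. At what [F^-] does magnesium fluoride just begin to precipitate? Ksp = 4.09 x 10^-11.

2.41e-5 M

MgF2(s) ⇌ Mg^2+ + 2 F^-
Ksp = [Mg^2+][F^-]^2
Precipitation begins when Q = Ksp. With [Mg^2+] = 0.0707 M:
4.09 x 10^-11 = (0.0707) × [F^-]^2
[F^-] = (4.09 x 10^-11 / 7.07 × 10^-2)^(1/2) = 2.41 × 10^-5 M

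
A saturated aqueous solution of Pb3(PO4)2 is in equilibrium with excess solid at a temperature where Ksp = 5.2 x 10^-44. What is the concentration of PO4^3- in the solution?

1.7 × 10^-9 M

Pb3(PO4)2(s) ⇌ 3 Pb^2+(aq) + 2 PO4^3-(aq)
Ksp = [Pb^2+]^3[PO4^3-]^2
Let s = molar solubility. Then [Pb^2+] = 3s and [PO4^3-] = 2s.
So Ksp = (3s)^3 × (2s)^2 = 108s^5
Solving, s = (5.2 x 10^-44/108)^(1/5) = 8.64 × 10^-10 M
[PO4^3-] = 2s = 1.7 × 10^-9 M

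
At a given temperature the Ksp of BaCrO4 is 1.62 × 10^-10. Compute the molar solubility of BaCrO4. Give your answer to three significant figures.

BaCrO4(s) <=> Ba^2+ + CrO4^2-
Ksp = [Ba^2+][CrO4^2-]
With molar solubility s: [Ba^2+] = s, [CrO4^2-] = s.
Ksp = s^2
s = (1.62 × 10^-10)^(1/2) = 1.27 x 10^-5 M

s ≈ 1.27 × 10^-5 M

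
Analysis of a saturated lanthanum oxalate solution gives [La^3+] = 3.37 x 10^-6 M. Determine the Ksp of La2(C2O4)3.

1.47e-27

La2(C2O4)3(s) <=> 2 La^3+(aq) + 3 C2O4^2-(aq)
Stoichiometry gives [C2O4^2-] = (3/2)[La^3+] = 5.055 × 10^-6 M.
Ksp = [La^3+]^2[C2O4^2-]^3
Ksp = (3.37 × 10^-6)^2 × (5.055 × 10^-6)^3 = 1.47 × 10^-27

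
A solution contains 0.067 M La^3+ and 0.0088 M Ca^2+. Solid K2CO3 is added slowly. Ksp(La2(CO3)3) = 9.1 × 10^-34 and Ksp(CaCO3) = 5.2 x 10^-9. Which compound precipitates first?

La2(CO3)3

Each salt begins to precipitate when Q = Ksp, i.e. when [CO3^2-] reaches its threshold.
For La2(CO3)3: 9.1 × 10^-34 = (0.067)^2 × [CO3^2-]^3  ⇒  [CO3^2-] = 5.9 × 10^-11 M.
For CaCO3: 5.2 x 10^-9 = 0.0088 × [CO3^2-]  ⇒  [CO3^2-] = 5.9 × 10^-7 M.
The salt with the lower threshold [CO3^2-] precipitates first: La2(CO3)3.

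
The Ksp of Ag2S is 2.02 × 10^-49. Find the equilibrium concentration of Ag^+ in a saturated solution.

7.39e-17 M

Ag2S(s) <=> 2 Ag^+(aq) + S^2-(aq)
Ksp = [Ag^+]^2[S^2-]
If s mol/L of Ag2S dissolves, [Ag^+] = 2s and [S^2-] = s.
Substituting: Ksp = (2s)^2s = 4s^3
Solving, s = (2.02 × 10^-49/4)^(1/3) = 3.696 × 10^-17 M
[Ag^+] = 2s = 7.39 × 10^-17 M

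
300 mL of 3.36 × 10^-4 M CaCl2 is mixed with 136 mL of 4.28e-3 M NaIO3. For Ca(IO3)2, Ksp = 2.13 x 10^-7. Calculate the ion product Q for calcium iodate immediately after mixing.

Q = 4.12 × 10^-10

Total volume = 300 + 136 = 436 mL.
[Ca^2+] = 3.36 x 10^-4 × (300/436) = 2.312 × 10^-4 M
[IO3^-] = 4.28 x 10^-3 × (136/436) = 1.335 × 10^-3 M
Ca(IO3)2(s) ⇌ Ca^2+ + 2 IO3^-, so Q = [Ca^2+][IO3^-]^2
Q = (2.312 × 10^-4)(1.335 x 10^-3)^2 = 4.12 × 10^-10
Q < Ksp, so no precipitate of Ca(IO3)2 forms.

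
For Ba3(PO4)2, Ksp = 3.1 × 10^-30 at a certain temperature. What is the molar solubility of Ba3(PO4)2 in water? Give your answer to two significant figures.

s ≈ 4.9 × 10^-7 M

Ba3(PO4)2(s) ⇌ 3 Ba^2+ + 2 PO4^3-
Ksp = [Ba^2+]^3[PO4^3-]^2
For each mole of Ba3(PO4)2 that dissolves: [Ba^2+] = 3s, [PO4^3-] = 2s.
So Ksp = (3s)^3 × (2s)^2 = 108s^5
s = (3.1 × 10^-30 / 108)^(1/5) = 4.9 × 10^-7 M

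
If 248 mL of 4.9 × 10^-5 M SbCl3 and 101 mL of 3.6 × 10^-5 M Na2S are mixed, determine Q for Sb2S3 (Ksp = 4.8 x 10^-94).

Total volume = 248 + 101 = 349 mL.
[Sb^3+] = 4.9 × 10^-5 × (248/349) = 3.48 x 10^-5 M
[S^2-] = 3.6 × 10^-5 × (101/349) = 1.04 x 10^-5 M
Sb2S3(s) ⇌ 2 Sb^3+ + 3 S^2-, so Q = [Sb^3+]^2[S^2-]^3
Q = (3.48 × 10^-5)^2(1.04 × 10^-5)^3 = 1.4 x 10^-24
Q > Ksp, so Sb2S3 will precipitate.

Q = 1.4 × 10^-24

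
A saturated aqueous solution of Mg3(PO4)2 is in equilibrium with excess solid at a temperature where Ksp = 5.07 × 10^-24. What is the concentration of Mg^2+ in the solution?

[Mg^2+] = 2.58 x 10^-5 M

Mg3(PO4)2(s) ⇌ 3 Mg^2+ + 2 PO4^3-
Ksp = [Mg^2+]^3[PO4^3-]^2
If s mol/L of Mg3(PO4)2 dissolves, [Mg^2+] = 3s and [PO4^3-] = 2s.
Substituting: Ksp = (3s)^3(2s)^2 = 108s^5
s^5 = 5.07 × 10^-24 / 108, so s = 8.596 x 10^-6 M
[Mg^2+] = 3s = 2.58 × 10^-5 M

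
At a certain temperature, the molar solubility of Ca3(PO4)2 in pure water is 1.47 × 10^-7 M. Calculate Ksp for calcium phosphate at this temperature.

Ca3(PO4)2(s) ⇌ 3 Ca^2+(aq) + 2 PO4^3-(aq)
Let s = molar solubility. Then [Ca^2+] = 3s and [PO4^3-] = 2s.
Ksp = [Ca^2+]^3[PO4^3-]^2
So Ksp = (3s)^3 × (2s)^2 = 108s^5
Ksp = 108 × (1.47 × 10^-7)^5 = 7.41 x 10^-33

Ksp ≈ 7.41 x 10^-33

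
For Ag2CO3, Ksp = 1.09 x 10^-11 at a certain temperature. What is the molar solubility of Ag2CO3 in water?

s ≈ 1.40 × 10^-4 M

Ag2CO3(s) <=> 2 Ag^+ + CO3^2-
Ksp = [Ag^+]^2[CO3^2-]
With molar solubility s: [Ag^+] = 2s, [CO3^2-] = s.
Ksp = (2s)^2s = 4s^3
Solving, s = (1.09 x 10^-11/4)^(1/3) = 1.40 x 10^-4 M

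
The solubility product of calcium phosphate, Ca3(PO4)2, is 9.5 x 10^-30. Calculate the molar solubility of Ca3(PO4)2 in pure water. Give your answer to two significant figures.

Ca3(PO4)2(s) <=> 3 Ca^2+(aq) + 2 PO4^3-(aq)
Ksp = [Ca^2+]^3[PO4^3-]^2
With molar solubility s: [Ca^2+] = 3s, [PO4^3-] = 2s.
Substituting: Ksp = (3s)^3(2s)^2 = 108s^5
Solving, s = (9.5 x 10^-30/108)^(1/5) = 6.1 x 10^-7 M

s = 6.1 × 10^-7 M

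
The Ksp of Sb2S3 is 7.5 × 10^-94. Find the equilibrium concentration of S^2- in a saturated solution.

Sb2S3(s) ⇌ 2 Sb^3+(aq) + 3 S^2-(aq)
Ksp = [Sb^3+]^2[S^2-]^3
Let s = molar solubility. Then [Sb^3+] = 2s and [S^2-] = 3s.
Ksp = (2s)^2(3s)^3 = 108s^5
s = (7.5 × 10^-94 / 108)^(1/5) = 9.30 × 10^-20 M
[S^2-] = 3s = 2.8 x 10^-19 M

[S^2-] = 2.8 × 10^-19 M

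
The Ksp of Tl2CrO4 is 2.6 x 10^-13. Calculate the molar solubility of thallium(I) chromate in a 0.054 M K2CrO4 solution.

s ≈ 1.1 × 10^-6 M

Tl2CrO4(s) <=> 2 Tl^+(aq) + CrO4^2-(aq)
Ksp = [Tl^+]^2[CrO4^2-]
If s mol/L dissolves here, [Tl^+] = 2s, [CrO4^2-] = 0.054 + s ≈ 0.054 (common-ion effect: CrO4^2- is already 0.054 M).
Ksp ≈ (2s)^2 × 0.054
s = 1.1 × 10^-6 M
Check: s = 1.1 × 10^-6 ≪ 0.054, so the approximation is valid.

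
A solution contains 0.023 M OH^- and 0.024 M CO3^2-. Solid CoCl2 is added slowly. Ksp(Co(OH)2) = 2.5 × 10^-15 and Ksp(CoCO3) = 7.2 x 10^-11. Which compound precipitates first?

Each salt begins to precipitate when Q = Ksp, i.e. when [Co^2+] reaches its threshold.
For Co(OH)2: 2.5 × 10^-15 = (0.023)^2 × [Co^2+]  ⇒  [Co^2+] = 4.7 × 10^-12 M.
For CoCO3: 7.2 x 10^-11 = 0.024 × [Co^2+]  ⇒  [Co^2+] = 3.0 × 10^-9 M.
The salt with the lower threshold [Co^2+] precipitates first: Co(OH)2.

Co(OH)2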